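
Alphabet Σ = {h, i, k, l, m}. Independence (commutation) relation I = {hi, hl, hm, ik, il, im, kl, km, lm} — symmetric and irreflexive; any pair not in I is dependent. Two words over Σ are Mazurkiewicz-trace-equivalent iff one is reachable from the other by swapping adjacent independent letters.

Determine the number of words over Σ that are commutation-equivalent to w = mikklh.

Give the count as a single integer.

120

drop 0:m onto floor
drop 1:i onto floor
drop 2:k onto floor
drop 3:k onto {2:k}
drop 4:l onto floor
drop 5:h onto {3:k}
ground layer = {0:m, 1:i, 2:k, 4:l}
drop-orders for the pieces not yet dropped (sum over which currently-grounded one goes next):
  1 to go: {0} 1  {1} 1  {4} 1  {5} 1
  2 to go: {0,1} 2  {0,4} 2  {0,5} 2  {1,4} 2  {1,5} 2  {3,5} 1  {4,5} 2
  3 to go: {0,1,4} 6  {0,1,5} 6  {0,3,5} 3  {0,4,5} 6  {1,3,5} 3  {1,4,5} 6  {2,3,5} 1  {3,4,5} 3
  4 to go: {0,1,3,5} 12  {0,1,4,5} 24  {0,2,3,5} 4  {0,3,4,5} 12  {1,2,3,5} 4  {1,3,4,5} 12  {2,3,4,5} 4
  if 0:m drops first: 20 orders
  if 1:i drops first: 20 orders
  if 2:k drops first: 60 orders
  if 4:l drops first: 20 orders
heap linearizations: 120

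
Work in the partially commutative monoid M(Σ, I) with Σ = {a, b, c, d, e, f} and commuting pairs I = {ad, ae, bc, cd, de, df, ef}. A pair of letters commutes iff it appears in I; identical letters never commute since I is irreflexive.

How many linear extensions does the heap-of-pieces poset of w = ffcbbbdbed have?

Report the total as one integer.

piece 0:f — minimal
piece 1:f rests on {0:f}
piece 2:c rests on {1:f}
piece 3:b rests on {1:f}
piece 4:b rests on {3:b}
piece 5:b rests on {4:b}
piece 6:d rests on {5:b}
piece 7:b rests on {6:d}
piece 8:e rests on {2:c, 7:b}
piece 9:d rests on {7:b}
minimal pieces: {0:f}
ways to finish when only these pieces remain (= sum over removing one remaining piece with nothing left below it):
  1 left: {8}→1  {9}→1
  2 left: {2,8}→1  {8,9}→2
  3 left: {2,8,9}→3  {7,8,9}→2
  4 left: {2,7,8,9}→5  {6,7,8,9}→2
  5 left: {2,6,7,8,9}→7  {5,6,7,8,9}→2
  6 left: {2,5,6,7,8,9}→9  {4,5,6,7,8,9}→2
  7 left: {2,4,5,6,7,8,9}→11  {3,4,5,6,7,8,9}→2
  8 left: {2,3,4,5,6,7,8,9}→13
  placing 0:f first → 13 extensions

13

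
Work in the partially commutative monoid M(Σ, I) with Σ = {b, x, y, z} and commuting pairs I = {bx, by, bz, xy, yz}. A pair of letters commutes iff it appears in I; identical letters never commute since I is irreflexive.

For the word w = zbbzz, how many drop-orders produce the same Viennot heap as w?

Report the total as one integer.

10

drop 0:z onto floor
drop 1:b onto floor
drop 2:b onto {1:b}
drop 3:z onto {0:z}
drop 4:z onto {3:z}
ground layer = {0:z, 1:b}
drop-orders for the pieces not yet dropped (sum over which currently-grounded one goes next):
  1 to go: {2} 1  {4} 1
  2 to go: {1,2} 1  {2,4} 2  {3,4} 1
  3 to go: {0,3,4} 1  {1,2,4} 3  {2,3,4} 3
  if 0:z drops first: 6 orders
  if 1:b drops first: 4 orders
heap linearizations: 10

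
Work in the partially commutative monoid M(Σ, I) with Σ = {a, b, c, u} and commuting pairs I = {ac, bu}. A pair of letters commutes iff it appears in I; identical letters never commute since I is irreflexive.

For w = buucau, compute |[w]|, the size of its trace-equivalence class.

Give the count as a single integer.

#0=b has no predecessor
#1=u has no predecessor
#2=u depends on [1:u]
#3=c depends on [0:b, 2:u]
#4=a depends on [0:b, 2:u]
#5=u depends on [3:c, 4:a]
sources: [0:b, 1:u]
N(rest) = Σ N(rest − s) over sources s of rest; N(one piece) = 1:
  size 1 → [5]=1
  size 2 → [3,5]=1  [4,5]=1
  size 3 → [3,4,5]=2
  size 4 → [0,3,4,5]=2  [2,3,4,5]=2
  first=0(b) contributes 2
  first=1(u) contributes 4
|[w]| = 6

6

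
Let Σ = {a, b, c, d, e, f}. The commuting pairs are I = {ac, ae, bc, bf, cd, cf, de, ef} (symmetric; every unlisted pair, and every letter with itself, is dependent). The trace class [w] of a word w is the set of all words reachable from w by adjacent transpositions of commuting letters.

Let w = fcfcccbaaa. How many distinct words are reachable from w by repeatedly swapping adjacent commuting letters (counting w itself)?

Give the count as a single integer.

630

drop 0:f onto floor
drop 1:c onto floor
drop 2:f onto {0:f}
drop 3:c onto {1:c}
drop 4:c onto {3:c}
drop 5:c onto {4:c}
drop 6:b onto floor
drop 7:a onto {2:f, 6:b}
drop 8:a onto {7:a}
drop 9:a onto {8:a}
ground layer = {0:f, 1:c, 6:b}
drop-orders for the pieces not yet dropped (sum over which currently-grounded one goes next):
  1 to go: {5} 1  {9} 1
  2 to go: {4,5} 1  {5,9} 2  {8,9} 1
  3 to go: {3,4,5} 1  {4,5,9} 3  {5,8,9} 3  {7,8,9} 1
  4 to go: {1,3,4,5} 1  {2,7,8,9} 1  {3,4,5,9} 4  {4,5,8,9} 6  {5,7,8,9} 4  {6,7,8,9} 1
  5 to go: {0,2,7,8,9} 1  {1,3,4,5,9} 5  {2,5,7,8,9} 5  {2,6,7,8,9} 2  {3,4,5,8,9} 10  {4,5,7,8,9} 10  {5,6,7,8,9} 5
  6 to go: {0,2,5,7,8,9} 6  {0,2,6,7,8,9} 3  {1,3,4,5,8,9} 15  {2,4,5,7,8,9} 15  {2,5,6,7,8,9} 12  {3,4,5,7,8,9} 20  {4,5,6,7,8,9} 15
  7 to go: {0,2,4,5,7,8,9} 21  {0,2,5,6,7,8,9} 21  {1,3,4,5,7,8,9} 35  {2,3,4,5,7,8,9} 35  {2,4,5,6,7,8,9} 42  {3,4,5,6,7,8,9} 35
  8 to go: {0,2,3,4,5,7,8,9} 56  {0,2,4,5,6,7,8,9} 84  {1,2,3,4,5,7,8,9} 70  {1,3,4,5,6,7,8,9} 70  {2,3,4,5,6,7,8,9} 112
  if 0:f drops first: 252 orders
  if 1:c drops first: 252 orders
  if 6:b drops first: 126 orders
heap linearizations: 630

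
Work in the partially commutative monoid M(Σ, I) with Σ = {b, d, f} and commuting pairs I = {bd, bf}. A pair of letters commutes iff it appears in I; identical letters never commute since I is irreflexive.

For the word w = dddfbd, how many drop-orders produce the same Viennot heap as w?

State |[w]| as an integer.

drop 0:d onto floor
drop 1:d onto {0:d}
drop 2:d onto {1:d}
drop 3:f onto {2:d}
drop 4:b onto floor
drop 5:d onto {3:f}
ground layer = {0:d, 4:b}
drop-orders for the pieces not yet dropped (sum over which currently-grounded one goes next):
  1 to go: {4} 1  {5} 1
  2 to go: {3,5} 1  {4,5} 2
  3 to go: {2,3,5} 1  {3,4,5} 3
  4 to go: {1,2,3,5} 1  {2,3,4,5} 4
  if 0:d drops first: 5 orders
  if 4:b drops first: 1 orders
heap linearizations: 6

6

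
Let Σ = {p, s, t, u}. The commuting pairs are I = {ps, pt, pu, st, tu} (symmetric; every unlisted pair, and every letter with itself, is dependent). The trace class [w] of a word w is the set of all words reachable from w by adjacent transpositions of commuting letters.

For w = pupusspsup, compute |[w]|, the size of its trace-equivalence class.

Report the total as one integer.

210

piece 0:p — minimal
piece 1:u — minimal
piece 2:p rests on {0:p}
piece 3:u rests on {1:u}
piece 4:s rests on {3:u}
piece 5:s rests on {4:s}
piece 6:p rests on {2:p}
piece 7:s rests on {5:s}
piece 8:u rests on {7:s}
piece 9:p rests on {6:p}
minimal pieces: {0:p, 1:u}
ways to finish when only these pieces remain (= sum over removing one remaining piece with nothing left below it):
  1 left: {8}→1  {9}→1
  2 left: {6,9}→1  {7,8}→1  {8,9}→2
  3 left: {2,6,9}→1  {5,7,8}→1  {6,8,9}→3  {7,8,9}→3
  4 left: {0,2,6,9}→1  {2,6,8,9}→4  {4,5,7,8}→1  {5,7,8,9}→4  {6,7,8,9}→6
  5 left: {0,2,6,8,9}→5  {2,6,7,8,9}→10  {3,4,5,7,8}→1  {4,5,7,8,9}→5  {5,6,7,8,9}→10
  6 left: {0,2,6,7,8,9}→15  {1,3,4,5,7,8}→1  {2,5,6,7,8,9}→20  {3,4,5,7,8,9}→6  {4,5,6,7,8,9}→15
  7 left: {0,2,5,6,7,8,9}→35  {1,3,4,5,7,8,9}→7  {2,4,5,6,7,8,9}→35  {3,4,5,6,7,8,9}→21
  8 left: {0,2,4,5,6,7,8,9}→70  {1,3,4,5,6,7,8,9}→28  {2,3,4,5,6,7,8,9}→56
  placing 0:p first → 84 extensions
  placing 1:u first → 126 extensions
total linear extensions = 210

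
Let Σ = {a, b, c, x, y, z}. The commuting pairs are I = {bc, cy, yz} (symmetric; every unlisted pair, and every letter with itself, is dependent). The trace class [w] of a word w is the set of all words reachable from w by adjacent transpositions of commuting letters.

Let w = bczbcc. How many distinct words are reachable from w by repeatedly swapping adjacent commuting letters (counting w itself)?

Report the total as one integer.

0(b) covers ∅
1(c) covers ∅
2(z) covers 0:b, 1:c
3(b) covers 2:z
4(c) covers 2:z
5(c) covers 4:c
floor of heap: 0:b, 1:c
completions by unplaced set U, small U first (add the entries for U minus each lowest piece of U):
  |U|=1: {3}:1  {5}:1
  |U|=2: {3,5}:2  {4,5}:1
  |U|=3: {3,4,5}:3
  |U|=4: {2,3,4,5}:3
  start at 0(b): 3
  start at 1(c): 3
sum over floor = 6

6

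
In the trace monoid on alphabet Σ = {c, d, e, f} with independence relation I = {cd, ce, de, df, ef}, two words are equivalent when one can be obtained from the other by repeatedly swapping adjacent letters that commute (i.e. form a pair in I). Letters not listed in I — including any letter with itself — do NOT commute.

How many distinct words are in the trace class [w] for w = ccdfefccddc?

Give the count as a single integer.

drop 0:c onto floor
drop 1:c onto {0:c}
drop 2:d onto floor
drop 3:f onto {1:c}
drop 4:e onto floor
drop 5:f onto {3:f}
drop 6:c onto {5:f}
drop 7:c onto {6:c}
drop 8:d onto {2:d}
drop 9:d onto {8:d}
drop 10:c onto {7:c}
ground layer = {0:c, 2:d, 4:e}
drop-orders for the pieces not yet dropped (sum over which currently-grounded one goes next):
  1 to go: {4} 1  {9} 1  {10} 1
  2 to go: {4,9} 2  {4,10} 2  {7,10} 1  {8,9} 1  {9,10} 2
  3 to go: {2,8,9} 1  {4,7,10} 3  {4,8,9} 3  {4,9,10} 6  {6,7,10} 1  {7,9,10} 3  {8,9,10} 3
  4 to go: {2,4,8,9} 4  {2,8,9,10} 4  {4,6,7,10} 4  {4,7,9,10} 12  {4,8,9,10} 12  {5,6,7,10} 1  {6,7,9,10} 4  {7,8,9,10} 6
  5 to go: {2,4,8,9,10} 20  {2,7,8,9,10} 10  {3,5,6,7,10} 1  {4,5,6,7,10} 5  {4,6,7,9,10} 20  {4,7,8,9,10} 30  {5,6,7,9,10} 5  {6,7,8,9,10} 10
  6 to go: {1,3,5,6,7,10} 1  {2,4,7,8,9,10} 60  {2,6,7,8,9,10} 20  {3,4,5,6,7,10} 6  {3,5,6,7,9,10} 6  {4,5,6,7,9,10} 30  {4,6,7,8,9,10} 60  {5,6,7,8,9,10} 15
  7 to go: {0,1,3,5,6,7,10} 1  {1,3,4,5,6,7,10} 7  {1,3,5,6,7,9,10} 7  {2,4,6,7,8,9,10} 140  {2,5,6,7,8,9,10} 35  {3,4,5,6,7,9,10} 42  {3,5,6,7,8,9,10} 21  {4,5,6,7,8,9,10} 105
  8 to go: {0,1,3,4,5,6,7,10} 8  {0,1,3,5,6,7,9,10} 8  {1,3,4,5,6,7,9,10} 56  {1,3,5,6,7,8,9,10} 28  {2,3,5,6,7,8,9,10} 56  {2,4,5,6,7,8,9,10} 280  {3,4,5,6,7,8,9,10} 168
  9 to go: {0,1,3,4,5,6,7,9,10} 72  {0,1,3,5,6,7,8,9,10} 36  {1,2,3,5,6,7,8,9,10} 84  {1,3,4,5,6,7,8,9,10} 252  {2,3,4,5,6,7,8,9,10} 504
  if 0:c drops first: 840 orders
  if 2:d drops first: 360 orders
  if 4:e drops first: 120 orders
heap linearizations: 1320

1320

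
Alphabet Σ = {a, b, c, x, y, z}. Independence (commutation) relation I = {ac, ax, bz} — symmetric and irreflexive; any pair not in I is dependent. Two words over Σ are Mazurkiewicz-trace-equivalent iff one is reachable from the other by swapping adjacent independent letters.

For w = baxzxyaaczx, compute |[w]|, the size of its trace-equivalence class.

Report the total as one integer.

0(b) covers ∅
1(a) covers 0:b
2(x) covers 0:b
3(z) covers 1:a, 2:x
4(x) covers 3:z
5(y) covers 4:x
6(a) covers 5:y
7(a) covers 6:a
8(c) covers 5:y
9(z) covers 7:a, 8:c
10(x) covers 9:z
floor of heap: 0:b
completions by unplaced set U, small U first (add the entries for U minus each lowest piece of U):
  |U|=1: {10}:1
  |U|=2: {9,10}:1
  |U|=3: {7,9,10}:1  {8,9,10}:1
  |U|=4: {6,7,9,10}:1  {7,8,9,10}:2
  |U|=5: {6,7,8,9,10}:3
  |U|=6: {5,6,7,8,9,10}:3
  |U|=7: {4,5,6,7,8,9,10}:3
  |U|=8: {3,4,5,6,7,8,9,10}:3
  |U|=9: {1,3,4,5,6,7,8,9,10}:3  {2,3,4,5,6,7,8,9,10}:3
  start at 0(b): 6

6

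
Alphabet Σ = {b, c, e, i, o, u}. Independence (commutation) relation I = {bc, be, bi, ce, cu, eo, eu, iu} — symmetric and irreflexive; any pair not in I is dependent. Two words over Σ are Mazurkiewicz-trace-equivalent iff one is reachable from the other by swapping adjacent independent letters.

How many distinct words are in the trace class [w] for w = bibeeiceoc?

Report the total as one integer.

#0=b has no predecessor
#1=i has no predecessor
#2=b depends on [0:b]
#3=e depends on [1:i]
#4=e depends on [3:e]
#5=i depends on [4:e]
#6=c depends on [5:i]
#7=e depends on [5:i]
#8=o depends on [2:b, 6:c]
#9=c depends on [8:o]
sources: [0:b, 1:i]
N(rest) = Σ N(rest − s) over sources s of rest; N(one piece) = 1:
  size 1 → [7]=1  [9]=1
  size 2 → [7,9]=2  [8,9]=1
  size 3 → [2,8,9]=1  [6,8,9]=1  [7,8,9]=3
  size 4 → [0,2,8,9]=1  [2,6,8,9]=2  [2,7,8,9]=4  [6,7,8,9]=4
  size 5 → [0,2,6,8,9]=3  [0,2,7,8,9]=5  [2,6,7,8,9]=10  [5,6,7,8,9]=4
  size 6 → [0,2,6,7,8,9]=18  [2,5,6,7,8,9]=14  [4,5,6,7,8,9]=4
  size 7 → [0,2,5,6,7,8,9]=32  [2,4,5,6,7,8,9]=18  [3,4,5,6,7,8,9]=4
  size 8 → [0,2,4,5,6,7,8,9]=50  [1,3,4,5,6,7,8,9]=4  [2,3,4,5,6,7,8,9]=22
  first=0(b) contributes 26
  first=1(i) contributes 72
|[w]| = 98

98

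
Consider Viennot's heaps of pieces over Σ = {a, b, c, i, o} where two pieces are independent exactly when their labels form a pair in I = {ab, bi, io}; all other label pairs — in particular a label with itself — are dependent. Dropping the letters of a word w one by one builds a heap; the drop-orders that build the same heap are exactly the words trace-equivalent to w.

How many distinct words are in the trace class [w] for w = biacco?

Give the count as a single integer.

piece 0:b — minimal
piece 1:i — minimal
piece 2:a rests on {1:i}
piece 3:c rests on {0:b, 2:a}
piece 4:c rests on {3:c}
piece 5:o rests on {4:c}
minimal pieces: {0:b, 1:i}
ways to finish when only these pieces remain (= sum over removing one remaining piece with nothing left below it):
  1 left: {5}→1
  2 left: {4,5}→1
  3 left: {3,4,5}→1
  4 left: {0,3,4,5}→1  {2,3,4,5}→1
  placing 0:b first → 1 extensions
  placing 1:i first → 2 extensions
total linear extensions = 3

3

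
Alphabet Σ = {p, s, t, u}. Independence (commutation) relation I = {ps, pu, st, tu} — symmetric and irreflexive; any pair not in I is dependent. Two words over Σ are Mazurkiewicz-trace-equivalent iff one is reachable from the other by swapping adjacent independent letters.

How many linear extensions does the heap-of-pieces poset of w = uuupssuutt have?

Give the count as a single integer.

0(u) covers ∅
1(u) covers 0:u
2(u) covers 1:u
3(p) covers ∅
4(s) covers 2:u
5(s) covers 4:s
6(u) covers 5:s
7(u) covers 6:u
8(t) covers 3:p
9(t) covers 8:t
floor of heap: 0:u, 3:p
completions by unplaced set U, small U first (add the entries for U minus each lowest piece of U):
  |U|=1: {7}:1  {9}:1
  |U|=2: {6,7}:1  {7,9}:2  {8,9}:1
  |U|=3: {3,8,9}:1  {5,6,7}:1  {6,7,9}:3  {7,8,9}:3
  |U|=4: {3,7,8,9}:4  {4,5,6,7}:1  {5,6,7,9}:4  {6,7,8,9}:6
  |U|=5: {2,4,5,6,7}:1  {3,6,7,8,9}:10  {4,5,6,7,9}:5  {5,6,7,8,9}:10
  |U|=6: {1,2,4,5,6,7}:1  {2,4,5,6,7,9}:6  {3,5,6,7,8,9}:20  {4,5,6,7,8,9}:15
  |U|=7: {0,1,2,4,5,6,7}:1  {1,2,4,5,6,7,9}:7  {2,4,5,6,7,8,9}:21  {3,4,5,6,7,8,9}:35
  |U|=8: {0,1,2,4,5,6,7,9}:8  {1,2,4,5,6,7,8,9}:28  {2,3,4,5,6,7,8,9}:56
  start at 0(u): 84
  start at 3(p): 36
sum over floor = 120

120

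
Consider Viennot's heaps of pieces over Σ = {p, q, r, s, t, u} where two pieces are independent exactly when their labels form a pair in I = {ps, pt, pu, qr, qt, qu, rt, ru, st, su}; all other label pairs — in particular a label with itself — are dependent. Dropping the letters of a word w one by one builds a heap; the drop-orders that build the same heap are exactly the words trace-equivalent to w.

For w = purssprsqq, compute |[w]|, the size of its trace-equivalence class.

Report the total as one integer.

30

#0=p has no predecessor
#1=u has no predecessor
#2=r depends on [0:p]
#3=s depends on [2:r]
#4=s depends on [3:s]
#5=p depends on [2:r]
#6=r depends on [4:s, 5:p]
#7=s depends on [6:r]
#8=q depends on [7:s]
#9=q depends on [8:q]
sources: [0:p, 1:u]
N(rest) = Σ N(rest − s) over sources s of rest; N(one piece) = 1:
  size 1 → [1]=1  [9]=1
  size 2 → [1,9]=2  [8,9]=1
  size 3 → [1,8,9]=3  [7,8,9]=1
  size 4 → [1,7,8,9]=4  [6,7,8,9]=1
  size 5 → [1,6,7,8,9]=5  [4,6,7,8,9]=1  [5,6,7,8,9]=1
  size 6 → [1,4,6,7,8,9]=6  [1,5,6,7,8,9]=6  [3,4,6,7,8,9]=1  [4,5,6,7,8,9]=2
  size 7 → [1,3,4,6,7,8,9]=7  [1,4,5,6,7,8,9]=14  [3,4,5,6,7,8,9]=3
  size 8 → [1,3,4,5,6,7,8,9]=24  [2,3,4,5,6,7,8,9]=3
  first=0(p) contributes 27
  first=1(u) contributes 3
|[w]| = 30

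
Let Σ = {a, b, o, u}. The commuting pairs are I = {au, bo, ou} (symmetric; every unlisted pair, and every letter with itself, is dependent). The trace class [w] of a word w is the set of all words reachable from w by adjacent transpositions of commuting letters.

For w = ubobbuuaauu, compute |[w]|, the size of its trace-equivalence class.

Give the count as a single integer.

drop 0:u onto floor
drop 1:b onto {0:u}
drop 2:o onto floor
drop 3:b onto {1:b}
drop 4:b onto {3:b}
drop 5:u onto {4:b}
drop 6:u onto {5:u}
drop 7:a onto {2:o, 4:b}
drop 8:a onto {7:a}
drop 9:u onto {6:u}
drop 10:u onto {9:u}
ground layer = {0:u, 2:o}
drop-orders for the pieces not yet dropped (sum over which currently-grounded one goes next):
  1 to go: {8} 1  {10} 1
  2 to go: {7,8} 1  {8,10} 2  {9,10} 1
  3 to go: {2,7,8} 1  {6,9,10} 1  {7,8,10} 3  {8,9,10} 3
  4 to go: {2,7,8,10} 4  {5,6,9,10} 1  {6,8,9,10} 4  {7,8,9,10} 6
  5 to go: {2,7,8,9,10} 10  {5,6,8,9,10} 5  {6,7,8,9,10} 10
  6 to go: {2,6,7,8,9,10} 20  {5,6,7,8,9,10} 15
  7 to go: {2,5,6,7,8,9,10} 35  {4,5,6,7,8,9,10} 15
  8 to go: {2,4,5,6,7,8,9,10} 50  {3,4,5,6,7,8,9,10} 15
  9 to go: {1,3,4,5,6,7,8,9,10} 15  {2,3,4,5,6,7,8,9,10} 65
  if 0:u drops first: 80 orders
  if 2:o drops first: 15 orders
heap linearizations: 95

95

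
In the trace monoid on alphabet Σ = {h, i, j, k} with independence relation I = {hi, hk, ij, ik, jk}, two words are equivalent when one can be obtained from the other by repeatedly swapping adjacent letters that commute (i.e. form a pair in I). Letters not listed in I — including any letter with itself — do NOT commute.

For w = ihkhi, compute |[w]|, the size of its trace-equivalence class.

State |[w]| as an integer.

0(i) covers ∅
1(h) covers ∅
2(k) covers ∅
3(h) covers 1:h
4(i) covers 0:i
floor of heap: 0:i, 1:h, 2:k
completions by unplaced set U, small U first (add the entries for U minus each lowest piece of U):
  |U|=1: {2}:1  {3}:1  {4}:1
  |U|=2: {0,4}:1  {1,3}:1  {2,3}:2  {2,4}:2  {3,4}:2
  |U|=3: {0,2,4}:3  {0,3,4}:3  {1,2,3}:3  {1,3,4}:3  {2,3,4}:6
  start at 0(i): 12
  start at 1(h): 12
  start at 2(k): 6
sum over floor = 30

30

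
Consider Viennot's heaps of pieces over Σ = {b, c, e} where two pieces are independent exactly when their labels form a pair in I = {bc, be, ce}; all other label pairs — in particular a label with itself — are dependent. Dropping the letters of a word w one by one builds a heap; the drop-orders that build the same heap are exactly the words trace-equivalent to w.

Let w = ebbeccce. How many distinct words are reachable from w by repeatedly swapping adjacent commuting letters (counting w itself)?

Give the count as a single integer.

piece 0:e — minimal
piece 1:b — minimal
piece 2:b rests on {1:b}
piece 3:e rests on {0:e}
piece 4:c — minimal
piece 5:c rests on {4:c}
piece 6:c rests on {5:c}
piece 7:e rests on {3:e}
minimal pieces: {0:e, 1:b, 4:c}
ways to finish when only these pieces remain (= sum over removing one remaining piece with nothing left below it):
  1 left: {2}→1  {6}→1  {7}→1
  2 left: {1,2}→1  {2,6}→2  {2,7}→2  {3,7}→1  {5,6}→1  {6,7}→2
  3 left: {0,3,7}→1  {1,2,6}→3  {1,2,7}→3  {2,3,7}→3  {2,5,6}→3  {2,6,7}→6  {3,6,7}→3  {4,5,6}→1  {5,6,7}→3
  4 left: {0,2,3,7}→4  {0,3,6,7}→4  {1,2,3,7}→6  {1,2,5,6}→6  {1,2,6,7}→12  {2,3,6,7}→12  {2,4,5,6}→4  {2,5,6,7}→12  {3,5,6,7}→6  {4,5,6,7}→4
  5 left: {0,1,2,3,7}→10  {0,2,3,6,7}→20  {0,3,5,6,7}→10  {1,2,3,6,7}→30  {1,2,4,5,6}→10  {1,2,5,6,7}→30  {2,3,5,6,7}→30  {2,4,5,6,7}→20  {3,4,5,6,7}→10
  6 left: {0,1,2,3,6,7}→60  {0,2,3,5,6,7}→60  {0,3,4,5,6,7}→20  {1,2,3,5,6,7}→90  {1,2,4,5,6,7}→60  {2,3,4,5,6,7}→60
  placing 0:e first → 210 extensions
  placing 1:b first → 140 extensions
  placing 4:c first → 210 extensions
total linear extensions = 560

560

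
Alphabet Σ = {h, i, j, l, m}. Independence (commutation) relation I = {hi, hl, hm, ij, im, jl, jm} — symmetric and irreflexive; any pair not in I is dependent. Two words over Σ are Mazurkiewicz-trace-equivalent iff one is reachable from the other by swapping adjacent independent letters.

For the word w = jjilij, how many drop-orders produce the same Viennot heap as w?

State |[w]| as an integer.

piece 0:j — minimal
piece 1:j rests on {0:j}
piece 2:i — minimal
piece 3:l rests on {2:i}
piece 4:i rests on {3:l}
piece 5:j rests on {1:j}
minimal pieces: {0:j, 2:i}
ways to finish when only these pieces remain (= sum over removing one remaining piece with nothing left below it):
  1 left: {4}→1  {5}→1
  2 left: {1,5}→1  {3,4}→1  {4,5}→2
  3 left: {0,1,5}→1  {1,4,5}→3  {2,3,4}→1  {3,4,5}→3
  4 left: {0,1,4,5}→4  {1,3,4,5}→6  {2,3,4,5}→4
  placing 0:j first → 10 extensions
  placing 2:i first → 10 extensions
total linear extensions = 20

20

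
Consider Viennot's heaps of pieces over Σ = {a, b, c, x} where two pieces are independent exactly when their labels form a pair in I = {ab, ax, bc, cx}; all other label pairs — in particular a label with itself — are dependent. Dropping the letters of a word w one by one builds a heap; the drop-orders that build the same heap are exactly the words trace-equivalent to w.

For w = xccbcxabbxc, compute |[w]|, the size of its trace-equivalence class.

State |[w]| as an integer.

462

piece 0:x — minimal
piece 1:c — minimal
piece 2:c rests on {1:c}
piece 3:b rests on {0:x}
piece 4:c rests on {2:c}
piece 5:x rests on {3:b}
piece 6:a rests on {4:c}
piece 7:b rests on {5:x}
piece 8:b rests on {7:b}
piece 9:x rests on {8:b}
piece 10:c rests on {6:a}
minimal pieces: {0:x, 1:c}
ways to finish when only these pieces remain (= sum over removing one remaining piece with nothing left below it):
  1 left: {9}→1  {10}→1
  2 left: {6,10}→1  {8,9}→1  {9,10}→2
  3 left: {4,6,10}→1  {6,9,10}→3  {7,8,9}→1  {8,9,10}→3
  4 left: {2,4,6,10}→1  {4,6,9,10}→4  {5,7,8,9}→1  {6,8,9,10}→6  {7,8,9,10}→4
  5 left: {1,2,4,6,10}→1  {2,4,6,9,10}→5  {3,5,7,8,9}→1  {4,6,8,9,10}→10  {5,7,8,9,10}→5  {6,7,8,9,10}→10
  6 left: {0,3,5,7,8,9}→1  {1,2,4,6,9,10}→6  {2,4,6,8,9,10}→15  {3,5,7,8,9,10}→6  {4,6,7,8,9,10}→20  {5,6,7,8,9,10}→15
  7 left: {0,3,5,7,8,9,10}→7  {1,2,4,6,8,9,10}→21  {2,4,6,7,8,9,10}→35  {3,5,6,7,8,9,10}→21  {4,5,6,7,8,9,10}→35
  8 left: {0,3,5,6,7,8,9,10}→28  {1,2,4,6,7,8,9,10}→56  {2,4,5,6,7,8,9,10}→70  {3,4,5,6,7,8,9,10}→56
  9 left: {0,3,4,5,6,7,8,9,10}→84  {1,2,4,5,6,7,8,9,10}→126  {2,3,4,5,6,7,8,9,10}→126
  placing 0:x first → 252 extensions
  placing 1:c first → 210 extensions
total linear extensions = 462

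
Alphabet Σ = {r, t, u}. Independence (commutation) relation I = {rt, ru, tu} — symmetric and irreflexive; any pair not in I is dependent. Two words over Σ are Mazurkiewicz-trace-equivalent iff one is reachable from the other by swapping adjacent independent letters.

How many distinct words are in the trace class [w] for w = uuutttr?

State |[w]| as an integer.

140

0(u) covers ∅
1(u) covers 0:u
2(u) covers 1:u
3(t) covers ∅
4(t) covers 3:t
5(t) covers 4:t
6(r) covers ∅
floor of heap: 0:u, 3:t, 6:r
completions by unplaced set U, small U first (add the entries for U minus each lowest piece of U):
  |U|=1: {2}:1  {5}:1  {6}:1
  |U|=2: {1,2}:1  {2,5}:2  {2,6}:2  {4,5}:1  {5,6}:2
  |U|=3: {0,1,2}:1  {1,2,5}:3  {1,2,6}:3  {2,4,5}:3  {2,5,6}:6  {3,4,5}:1  {4,5,6}:3
  |U|=4: {0,1,2,5}:4  {0,1,2,6}:4  {1,2,4,5}:6  {1,2,5,6}:12  {2,3,4,5}:4  {2,4,5,6}:12  {3,4,5,6}:4
  |U|=5: {0,1,2,4,5}:10  {0,1,2,5,6}:20  {1,2,3,4,5}:10  {1,2,4,5,6}:30  {2,3,4,5,6}:20
  start at 0(u): 60
  start at 3(t): 60
  start at 6(r): 20
sum over floor = 140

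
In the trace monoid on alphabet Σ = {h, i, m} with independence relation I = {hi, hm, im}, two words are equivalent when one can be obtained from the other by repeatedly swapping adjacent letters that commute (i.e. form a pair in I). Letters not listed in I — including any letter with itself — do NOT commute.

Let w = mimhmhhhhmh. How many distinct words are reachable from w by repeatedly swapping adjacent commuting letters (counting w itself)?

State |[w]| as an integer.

drop 0:m onto floor
drop 1:i onto floor
drop 2:m onto {0:m}
drop 3:h onto floor
drop 4:m onto {2:m}
drop 5:h onto {3:h}
drop 6:h onto {5:h}
drop 7:h onto {6:h}
drop 8:h onto {7:h}
drop 9:m onto {4:m}
drop 10:h onto {8:h}
ground layer = {0:m, 1:i, 3:h}
drop-orders for the pieces not yet dropped (sum over which currently-grounded one goes next):
  1 to go: {1} 1  {9} 1  {10} 1
  2 to go: {1,9} 2  {1,10} 2  {4,9} 1  {8,10} 1  {9,10} 2
  3 to go: {1,4,9} 3  {1,8,10} 3  {1,9,10} 6  {2,4,9} 1  {4,9,10} 3  {7,8,10} 1  {8,9,10} 3
  4 to go: {0,2,4,9} 1  {1,2,4,9} 4  {1,4,9,10} 12  {1,7,8,10} 4  {1,8,9,10} 12  {2,4,9,10} 4  {4,8,9,10} 6  {6,7,8,10} 1  {7,8,9,10} 4
  5 to go: {0,1,2,4,9} 5  {0,2,4,9,10} 5  {1,2,4,9,10} 20  {1,4,8,9,10} 30  {1,6,7,8,10} 5  {1,7,8,9,10} 20  {2,4,8,9,10} 10  {4,7,8,9,10} 10  {5,6,7,8,10} 1  {6,7,8,9,10} 5
  6 to go: {0,1,2,4,9,10} 30  {0,2,4,8,9,10} 15  {1,2,4,8,9,10} 60  {1,4,7,8,9,10} 60  {1,5,6,7,8,10} 6  {1,6,7,8,9,10} 30  {2,4,7,8,9,10} 20  {3,5,6,7,8,10} 1  {4,6,7,8,9,10} 15  {5,6,7,8,9,10} 6
  7 to go: {0,1,2,4,8,9,10} 105  {0,2,4,7,8,9,10} 35  {1,2,4,7,8,9,10} 140  {1,3,5,6,7,8,10} 7  {1,4,6,7,8,9,10} 105  {1,5,6,7,8,9,10} 42  {2,4,6,7,8,9,10} 35  {3,5,6,7,8,9,10} 7  {4,5,6,7,8,9,10} 21
  8 to go: {0,1,2,4,7,8,9,10} 280  {0,2,4,6,7,8,9,10} 70  {1,2,4,6,7,8,9,10} 280  {1,3,5,6,7,8,9,10} 56  {1,4,5,6,7,8,9,10} 168  {2,4,5,6,7,8,9,10} 56  {3,4,5,6,7,8,9,10} 28
  9 to go: {0,1,2,4,6,7,8,9,10} 630  {0,2,4,5,6,7,8,9,10} 126  {1,2,4,5,6,7,8,9,10} 504  {1,3,4,5,6,7,8,9,10} 252  {2,3,4,5,6,7,8,9,10} 84
  if 0:m drops first: 840 orders
  if 1:i drops first: 210 orders
  if 3:h drops first: 1260 orders
heap linearizations: 2310

2310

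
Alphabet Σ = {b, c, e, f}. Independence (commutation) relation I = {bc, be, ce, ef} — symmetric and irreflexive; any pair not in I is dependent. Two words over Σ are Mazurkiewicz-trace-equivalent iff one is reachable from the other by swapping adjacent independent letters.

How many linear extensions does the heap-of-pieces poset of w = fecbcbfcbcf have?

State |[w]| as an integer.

piece 0:f — minimal
piece 1:e — minimal
piece 2:c rests on {0:f}
piece 3:b rests on {0:f}
piece 4:c rests on {2:c}
piece 5:b rests on {3:b}
piece 6:f rests on {4:c, 5:b}
piece 7:c rests on {6:f}
piece 8:b rests on {6:f}
piece 9:c rests on {7:c}
piece 10:f rests on {8:b, 9:c}
minimal pieces: {0:f, 1:e}
ways to finish when only these pieces remain (= sum over removing one remaining piece with nothing left below it):
  1 left: {1}→1  {10}→1
  2 left: {1,10}→2  {8,10}→1  {9,10}→1
  3 left: {1,8,10}→3  {1,9,10}→3  {7,9,10}→1  {8,9,10}→2
  4 left: {1,7,9,10}→4  {1,8,9,10}→8  {7,8,9,10}→3
  5 left: {1,7,8,9,10}→15  {6,7,8,9,10}→3
  6 left: {1,6,7,8,9,10}→18  {4,6,7,8,9,10}→3  {5,6,7,8,9,10}→3
  7 left: {1,4,6,7,8,9,10}→21  {1,5,6,7,8,9,10}→21  {2,4,6,7,8,9,10}→3  {3,5,6,7,8,9,10}→3  {4,5,6,7,8,9,10}→6
  8 left: {1,2,4,6,7,8,9,10}→24  {1,3,5,6,7,8,9,10}→24  {1,4,5,6,7,8,9,10}→48  {2,4,5,6,7,8,9,10}→9  {3,4,5,6,7,8,9,10}→9
  9 left: {1,2,4,5,6,7,8,9,10}→81  {1,3,4,5,6,7,8,9,10}→81  {2,3,4,5,6,7,8,9,10}→18
  placing 0:f first → 180 extensions
  placing 1:e first → 18 extensions
total linear extensions = 198

198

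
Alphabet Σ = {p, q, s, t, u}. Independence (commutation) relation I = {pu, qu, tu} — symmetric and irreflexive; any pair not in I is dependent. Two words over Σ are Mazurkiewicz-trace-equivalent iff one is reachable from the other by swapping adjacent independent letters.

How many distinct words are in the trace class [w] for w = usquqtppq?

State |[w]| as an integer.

7

drop 0:u onto floor
drop 1:s onto {0:u}
drop 2:q onto {1:s}
drop 3:u onto {1:s}
drop 4:q onto {2:q}
drop 5:t onto {4:q}
drop 6:p onto {5:t}
drop 7:p onto {6:p}
drop 8:q onto {7:p}
ground layer = {0:u}
drop-orders for the pieces not yet dropped (sum over which currently-grounded one goes next):
  1 to go: {3} 1  {8} 1
  2 to go: {3,8} 2  {7,8} 1
  3 to go: {3,7,8} 3  {6,7,8} 1
  4 to go: {3,6,7,8} 4  {5,6,7,8} 1
  5 to go: {3,5,6,7,8} 5  {4,5,6,7,8} 1
  6 to go: {2,4,5,6,7,8} 1  {3,4,5,6,7,8} 6
  7 to go: {2,3,4,5,6,7,8} 7
  if 0:u drops first: 7 orders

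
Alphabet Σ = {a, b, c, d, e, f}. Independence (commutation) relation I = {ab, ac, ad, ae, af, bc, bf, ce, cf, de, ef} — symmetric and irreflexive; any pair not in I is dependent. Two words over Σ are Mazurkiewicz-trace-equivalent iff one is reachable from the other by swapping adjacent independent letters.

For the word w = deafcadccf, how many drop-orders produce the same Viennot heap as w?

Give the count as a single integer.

2160

#0=d has no predecessor
#1=e has no predecessor
#2=a has no predecessor
#3=f depends on [0:d]
#4=c depends on [0:d]
#5=a depends on [2:a]
#6=d depends on [3:f, 4:c]
#7=c depends on [6:d]
#8=c depends on [7:c]
#9=f depends on [6:d]
sources: [0:d, 1:e, 2:a]
N(rest) = Σ N(rest − s) over sources s of rest; N(one piece) = 1:
  size 1 → [1]=1  [5]=1  [8]=1  [9]=1
  size 2 → [1,5]=2  [1,8]=2  [1,9]=2  [2,5]=1  [5,8]=2  [5,9]=2  [7,8]=1  [8,9]=2
  size 3 → [1,2,5]=3  [1,5,8]=6  [1,5,9]=6  [1,7,8]=3  [1,8,9]=6  [2,5,8]=3  [2,5,9]=3  [5,7,8]=3  [5,8,9]=6  [7,8,9]=3
  size 4 → [1,2,5,8]=12  [1,2,5,9]=12  [1,5,7,8]=12  [1,5,8,9]=24  [1,7,8,9]=12  [2,5,7,8]=6  [2,5,8,9]=12  [5,7,8,9]=12  [6,7,8,9]=3
  size 5 → [1,2,5,7,8]=30  [1,2,5,8,9]=60  [1,5,7,8,9]=60  [1,6,7,8,9]=15  [2,5,7,8,9]=30  [3,6,7,8,9]=3  [4,6,7,8,9]=3  [5,6,7,8,9]=15
  size 6 → [1,2,5,7,8,9]=180  [1,3,6,7,8,9]=18  [1,4,6,7,8,9]=18  [1,5,6,7,8,9]=90  [2,5,6,7,8,9]=45  [3,4,6,7,8,9]=6  [3,5,6,7,8,9]=18  [4,5,6,7,8,9]=18
  size 7 → [0,3,4,6,7,8,9]=6  [1,2,5,6,7,8,9]=315  [1,3,4,6,7,8,9]=42  [1,3,5,6,7,8,9]=126  [1,4,5,6,7,8,9]=126  [2,3,5,6,7,8,9]=63  [2,4,5,6,7,8,9]=63  [3,4,5,6,7,8,9]=42
  size 8 → [0,1,3,4,6,7,8,9]=48  [0,3,4,5,6,7,8,9]=48  [1,2,3,5,6,7,8,9]=504  [1,2,4,5,6,7,8,9]=504  [1,3,4,5,6,7,8,9]=336  [2,3,4,5,6,7,8,9]=168
  first=0(d) contributes 1512
  first=1(e) contributes 216
  first=2(a) contributes 432
|[w]| = 2160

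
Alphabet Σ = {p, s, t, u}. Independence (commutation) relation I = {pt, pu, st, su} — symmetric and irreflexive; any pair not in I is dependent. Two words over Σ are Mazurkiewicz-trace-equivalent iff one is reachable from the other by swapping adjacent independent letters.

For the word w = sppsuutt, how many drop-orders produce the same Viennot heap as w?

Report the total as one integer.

#0=s has no predecessor
#1=p depends on [0:s]
#2=p depends on [1:p]
#3=s depends on [2:p]
#4=u has no predecessor
#5=u depends on [4:u]
#6=t depends on [5:u]
#7=t depends on [6:t]
sources: [0:s, 4:u]
N(rest) = Σ N(rest − s) over sources s of rest; N(one piece) = 1:
  size 1 → [3]=1  [7]=1
  size 2 → [2,3]=1  [3,7]=2  [6,7]=1
  size 3 → [1,2,3]=1  [2,3,7]=3  [3,6,7]=3  [5,6,7]=1
  size 4 → [0,1,2,3]=1  [1,2,3,7]=4  [2,3,6,7]=6  [3,5,6,7]=4  [4,5,6,7]=1
  size 5 → [0,1,2,3,7]=5  [1,2,3,6,7]=10  [2,3,5,6,7]=10  [3,4,5,6,7]=5
  size 6 → [0,1,2,3,6,7]=15  [1,2,3,5,6,7]=20  [2,3,4,5,6,7]=15
  first=0(s) contributes 35
  first=4(u) contributes 35
|[w]| = 70

70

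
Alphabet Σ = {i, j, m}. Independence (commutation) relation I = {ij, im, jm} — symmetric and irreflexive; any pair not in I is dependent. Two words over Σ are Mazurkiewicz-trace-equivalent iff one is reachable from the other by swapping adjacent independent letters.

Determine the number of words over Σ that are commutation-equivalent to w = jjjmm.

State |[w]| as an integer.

10

#0=j has no predecessor
#1=j depends on [0:j]
#2=j depends on [1:j]
#3=m has no predecessor
#4=m depends on [3:m]
sources: [0:j, 3:m]
N(rest) = Σ N(rest − s) over sources s of rest; N(one piece) = 1:
  size 1 → [2]=1  [4]=1
  size 2 → [1,2]=1  [2,4]=2  [3,4]=1
  size 3 → [0,1,2]=1  [1,2,4]=3  [2,3,4]=3
  first=0(j) contributes 6
  first=3(m) contributes 4
|[w]| = 10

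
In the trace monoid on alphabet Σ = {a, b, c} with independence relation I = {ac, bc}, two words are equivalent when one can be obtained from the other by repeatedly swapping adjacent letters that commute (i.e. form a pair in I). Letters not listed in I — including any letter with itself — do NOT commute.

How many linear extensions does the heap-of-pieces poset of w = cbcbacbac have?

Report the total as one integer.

piece 0:c — minimal
piece 1:b — minimal
piece 2:c rests on {0:c}
piece 3:b rests on {1:b}
piece 4:a rests on {3:b}
piece 5:c rests on {2:c}
piece 6:b rests on {4:a}
piece 7:a rests on {6:b}
piece 8:c rests on {5:c}
minimal pieces: {0:c, 1:b}
ways to finish when only these pieces remain (= sum over removing one remaining piece with nothing left below it):
  1 left: {7}→1  {8}→1
  2 left: {5,8}→1  {6,7}→1  {7,8}→2
  3 left: {2,5,8}→1  {4,6,7}→1  {5,7,8}→3  {6,7,8}→3
  4 left: {0,2,5,8}→1  {2,5,7,8}→4  {3,4,6,7}→1  {4,6,7,8}→4  {5,6,7,8}→6
  5 left: {0,2,5,7,8}→5  {1,3,4,6,7}→1  {2,5,6,7,8}→10  {3,4,6,7,8}→5  {4,5,6,7,8}→10
  6 left: {0,2,5,6,7,8}→15  {1,3,4,6,7,8}→6  {2,4,5,6,7,8}→20  {3,4,5,6,7,8}→15
  7 left: {0,2,4,5,6,7,8}→35  {1,3,4,5,6,7,8}→21  {2,3,4,5,6,7,8}→35
  placing 0:c first → 56 extensions
  placing 1:b first → 70 extensions
total linear extensions = 126

126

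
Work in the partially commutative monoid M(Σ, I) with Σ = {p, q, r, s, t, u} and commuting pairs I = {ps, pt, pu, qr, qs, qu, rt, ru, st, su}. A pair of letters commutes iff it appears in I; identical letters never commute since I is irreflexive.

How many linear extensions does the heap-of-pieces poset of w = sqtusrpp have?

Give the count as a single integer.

drop 0:s onto floor
drop 1:q onto floor
drop 2:t onto {1:q}
drop 3:u onto {2:t}
drop 4:s onto {0:s}
drop 5:r onto {4:s}
drop 6:p onto {1:q, 5:r}
drop 7:p onto {6:p}
ground layer = {0:s, 1:q}
drop-orders for the pieces not yet dropped (sum over which currently-grounded one goes next):
  1 to go: {3} 1  {7} 1
  2 to go: {2,3} 1  {3,7} 2  {6,7} 1
  3 to go: {2,3,7} 3  {3,6,7} 3  {5,6,7} 1
  4 to go: {2,3,6,7} 6  {3,5,6,7} 4  {4,5,6,7} 1
  5 to go: {0,4,5,6,7} 1  {1,2,3,6,7} 6  {2,3,5,6,7} 10  {3,4,5,6,7} 5
  6 to go: {0,3,4,5,6,7} 6  {1,2,3,5,6,7} 16  {2,3,4,5,6,7} 15
  if 0:s drops first: 31 orders
  if 1:q drops first: 21 orders
heap linearizations: 52

52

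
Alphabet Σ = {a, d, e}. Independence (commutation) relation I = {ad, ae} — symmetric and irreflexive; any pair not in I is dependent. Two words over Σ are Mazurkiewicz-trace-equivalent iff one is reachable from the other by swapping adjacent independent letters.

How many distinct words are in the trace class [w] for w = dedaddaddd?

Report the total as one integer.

45

0(d) covers ∅
1(e) covers 0:d
2(d) covers 1:e
3(a) covers ∅
4(d) covers 2:d
5(d) covers 4:d
6(a) covers 3:a
7(d) covers 5:d
8(d) covers 7:d
9(d) covers 8:d
floor of heap: 0:d, 3:a
completions by unplaced set U, small U first (add the entries for U minus each lowest piece of U):
  |U|=1: {6}:1  {9}:1
  |U|=2: {3,6}:1  {6,9}:2  {8,9}:1
  |U|=3: {3,6,9}:3  {6,8,9}:3  {7,8,9}:1
  |U|=4: {3,6,8,9}:6  {5,7,8,9}:1  {6,7,8,9}:4
  |U|=5: {3,6,7,8,9}:10  {4,5,7,8,9}:1  {5,6,7,8,9}:5
  |U|=6: {2,4,5,7,8,9}:1  {3,5,6,7,8,9}:15  {4,5,6,7,8,9}:6
  |U|=7: {1,2,4,5,7,8,9}:1  {2,4,5,6,7,8,9}:7  {3,4,5,6,7,8,9}:21
  |U|=8: {0,1,2,4,5,7,8,9}:1  {1,2,4,5,6,7,8,9}:8  {2,3,4,5,6,7,8,9}:28
  start at 0(d): 36
  start at 3(a): 9
sum over floor = 45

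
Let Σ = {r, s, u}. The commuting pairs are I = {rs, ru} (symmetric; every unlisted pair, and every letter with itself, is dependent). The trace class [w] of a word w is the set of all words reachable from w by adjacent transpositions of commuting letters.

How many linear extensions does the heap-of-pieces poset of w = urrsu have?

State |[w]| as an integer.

10

#0=u has no predecessor
#1=r has no predecessor
#2=r depends on [1:r]
#3=s depends on [0:u]
#4=u depends on [3:s]
sources: [0:u, 1:r]
N(rest) = Σ N(rest − s) over sources s of rest; N(one piece) = 1:
  size 1 → [2]=1  [4]=1
  size 2 → [1,2]=1  [2,4]=2  [3,4]=1
  size 3 → [0,3,4]=1  [1,2,4]=3  [2,3,4]=3
  first=0(u) contributes 6
  first=1(r) contributes 4
|[w]| = 10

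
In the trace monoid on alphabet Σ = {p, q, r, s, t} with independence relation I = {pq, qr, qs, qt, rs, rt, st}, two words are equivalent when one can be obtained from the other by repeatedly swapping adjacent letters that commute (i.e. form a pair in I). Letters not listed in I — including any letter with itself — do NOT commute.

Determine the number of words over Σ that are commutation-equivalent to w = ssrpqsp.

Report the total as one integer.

piece 0:s — minimal
piece 1:s rests on {0:s}
piece 2:r — minimal
piece 3:p rests on {1:s, 2:r}
piece 4:q — minimal
piece 5:s rests on {3:p}
piece 6:p rests on {5:s}
minimal pieces: {0:s, 2:r, 4:q}
ways to finish when only these pieces remain (= sum over removing one remaining piece with nothing left below it):
  1 left: {4}→1  {6}→1
  2 left: {4,6}→2  {5,6}→1
  3 left: {3,5,6}→1  {4,5,6}→3
  4 left: {1,3,5,6}→1  {2,3,5,6}→1  {3,4,5,6}→4
  5 left: {0,1,3,5,6}→1  {1,2,3,5,6}→2  {1,3,4,5,6}→5  {2,3,4,5,6}→5
  placing 0:s first → 12 extensions
  placing 2:r first → 6 extensions
  placing 4:q first → 3 extensions
total linear extensions = 21

21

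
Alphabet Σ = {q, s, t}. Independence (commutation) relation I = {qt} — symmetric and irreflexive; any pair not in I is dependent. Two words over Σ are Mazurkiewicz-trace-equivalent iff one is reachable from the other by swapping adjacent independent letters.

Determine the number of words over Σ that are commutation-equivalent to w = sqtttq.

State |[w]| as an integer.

10

piece 0:s — minimal
piece 1:q rests on {0:s}
piece 2:t rests on {0:s}
piece 3:t rests on {2:t}
piece 4:t rests on {3:t}
piece 5:q rests on {1:q}
minimal pieces: {0:s}
ways to finish when only these pieces remain (= sum over removing one remaining piece with nothing left below it):
  1 left: {4}→1  {5}→1
  2 left: {1,5}→1  {3,4}→1  {4,5}→2
  3 left: {1,4,5}→3  {2,3,4}→1  {3,4,5}→3
  4 left: {1,3,4,5}→6  {2,3,4,5}→4
  placing 0:s first → 10 extensions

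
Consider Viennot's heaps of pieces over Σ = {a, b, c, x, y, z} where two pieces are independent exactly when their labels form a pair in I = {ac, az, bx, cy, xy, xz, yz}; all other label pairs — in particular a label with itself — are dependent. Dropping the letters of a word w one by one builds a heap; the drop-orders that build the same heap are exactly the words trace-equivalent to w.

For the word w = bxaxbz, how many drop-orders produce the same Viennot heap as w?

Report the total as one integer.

6

#0=b has no predecessor
#1=x has no predecessor
#2=a depends on [0:b, 1:x]
#3=x depends on [2:a]
#4=b depends on [2:a]
#5=z depends on [4:b]
sources: [0:b, 1:x]
N(rest) = Σ N(rest − s) over sources s of rest; N(one piece) = 1:
  size 1 → [3]=1  [5]=1
  size 2 → [3,5]=2  [4,5]=1
  size 3 → [3,4,5]=3
  size 4 → [2,3,4,5]=3
  first=0(b) contributes 3
  first=1(x) contributes 3
|[w]| = 6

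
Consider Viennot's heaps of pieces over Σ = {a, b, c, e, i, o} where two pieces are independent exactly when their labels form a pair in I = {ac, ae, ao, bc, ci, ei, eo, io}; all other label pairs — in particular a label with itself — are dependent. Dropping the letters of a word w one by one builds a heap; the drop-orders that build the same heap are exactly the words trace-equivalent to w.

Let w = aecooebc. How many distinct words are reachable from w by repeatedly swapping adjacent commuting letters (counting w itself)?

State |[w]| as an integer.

piece 0:a — minimal
piece 1:e — minimal
piece 2:c rests on {1:e}
piece 3:o rests on {2:c}
piece 4:o rests on {3:o}
piece 5:e rests on {2:c}
piece 6:b rests on {0:a, 4:o, 5:e}
piece 7:c rests on {4:o, 5:e}
minimal pieces: {0:a, 1:e}
ways to finish when only these pieces remain (= sum over removing one remaining piece with nothing left below it):
  1 left: {6}→1  {7}→1
  2 left: {0,6}→1  {6,7}→2
  3 left: {0,6,7}→3  {4,6,7}→2  {5,6,7}→2
  4 left: {0,4,6,7}→5  {0,5,6,7}→5  {3,4,6,7}→2  {4,5,6,7}→4
  5 left: {0,3,4,6,7}→7  {0,4,5,6,7}→14  {3,4,5,6,7}→6
  6 left: {0,3,4,5,6,7}→27  {2,3,4,5,6,7}→6
  placing 0:a first → 6 extensions
  placing 1:e first → 33 extensions
total linear extensions = 39

39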